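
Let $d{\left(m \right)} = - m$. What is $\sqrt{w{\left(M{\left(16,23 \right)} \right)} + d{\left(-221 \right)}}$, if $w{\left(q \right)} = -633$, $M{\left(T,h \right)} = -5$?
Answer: $2 i \sqrt{103} \approx 20.298 i$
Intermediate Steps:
$\sqrt{w{\left(M{\left(16,23 \right)} \right)} + d{\left(-221 \right)}} = \sqrt{-633 - -221} = \sqrt{-633 + 221} = \sqrt{-412} = 2 i \sqrt{103}$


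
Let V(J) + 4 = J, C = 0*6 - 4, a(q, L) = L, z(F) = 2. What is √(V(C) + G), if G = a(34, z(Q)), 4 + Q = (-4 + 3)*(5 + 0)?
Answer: I*√6 ≈ 2.4495*I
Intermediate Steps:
Q = -9 (Q = -4 + (-4 + 3)*(5 + 0) = -4 - 1*5 = -4 - 5 = -9)
C = -4 (C = 0 - 4 = -4)
V(J) = -4 + J
G = 2
√(V(C) + G) = √((-4 - 4) + 2) = √(-8 + 2) = √(-6) = I*√6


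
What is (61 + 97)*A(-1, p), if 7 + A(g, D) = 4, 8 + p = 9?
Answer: -474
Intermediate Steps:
p = 1 (p = -8 + 9 = 1)
A(g, D) = -3 (A(g, D) = -7 + 4 = -3)
(61 + 97)*A(-1, p) = (61 + 97)*(-3) = 158*(-3) = -474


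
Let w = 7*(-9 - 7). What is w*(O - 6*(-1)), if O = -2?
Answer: -448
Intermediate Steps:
w = -112 (w = 7*(-16) = -112)
w*(O - 6*(-1)) = -112*(-2 - 6*(-1)) = -112*(-2 + 6) = -112*4 = -448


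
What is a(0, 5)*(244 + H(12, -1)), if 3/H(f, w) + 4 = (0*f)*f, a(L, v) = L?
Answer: 0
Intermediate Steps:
H(f, w) = -¾ (H(f, w) = 3/(-4 + (0*f)*f) = 3/(-4 + 0*f) = 3/(-4 + 0) = 3/(-4) = 3*(-¼) = -¾)
a(0, 5)*(244 + H(12, -1)) = 0*(244 - ¾) = 0*(973/4) = 0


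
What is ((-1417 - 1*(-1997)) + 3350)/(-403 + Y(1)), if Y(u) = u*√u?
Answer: -655/67 ≈ -9.7761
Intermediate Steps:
Y(u) = u^(3/2)
((-1417 - 1*(-1997)) + 3350)/(-403 + Y(1)) = ((-1417 - 1*(-1997)) + 3350)/(-403 + 1^(3/2)) = ((-1417 + 1997) + 3350)/(-403 + 1) = (580 + 3350)/(-402) = 3930*(-1/402) = -655/67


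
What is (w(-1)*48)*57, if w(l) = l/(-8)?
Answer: 342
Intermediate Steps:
w(l) = -l/8 (w(l) = l*(-⅛) = -l/8)
(w(-1)*48)*57 = (-⅛*(-1)*48)*57 = ((⅛)*48)*57 = 6*57 = 342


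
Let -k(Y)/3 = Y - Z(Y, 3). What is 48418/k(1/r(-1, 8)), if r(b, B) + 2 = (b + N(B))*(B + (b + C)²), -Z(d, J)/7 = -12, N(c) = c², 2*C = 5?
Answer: 62338175/324444 ≈ 192.14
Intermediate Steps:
C = 5/2 (C = (½)*5 = 5/2 ≈ 2.5000)
Z(d, J) = 84 (Z(d, J) = -7*(-12) = 84)
r(b, B) = -2 + (B + (5/2 + b)²)*(b + B²) (r(b, B) = -2 + (b + B²)*(B + (b + 5/2)²) = -2 + (b + B²)*(B + (5/2 + b)²) = -2 + (B + (5/2 + b)²)*(b + B²))
k(Y) = 252 - 3*Y (k(Y) = -3*(Y - 1*84) = -3*(Y - 84) = -3*(-84 + Y) = 252 - 3*Y)
48418/k(1/r(-1, 8)) = 48418/(252 - 3/(-2 + 8³ + 8*(-1) + (¼)*(-1)*(5 + 2*(-1))² + (¼)*8²*(5 + 2*(-1))²)) = 48418/(252 - 3/(-2 + 512 - 8 + (¼)*(-1)*(5 - 2)² + (¼)*64*(5 - 2)²)) = 48418/(252 - 3/(-2 + 512 - 8 + (¼)*(-1)*3² + (¼)*64*3²)) = 48418/(252 - 3/(-2 + 512 - 8 + (¼)*(-1)*9 + (¼)*64*9)) = 48418/(252 - 3/(-2 + 512 - 8 - 9/4 + 144)) = 48418/(252 - 3/2575/4) = 48418/(252 - 3*4/2575) = 48418/(252 - 12/2575) = 48418/(648888/2575) = 48418*(2575/648888) = 62338175/324444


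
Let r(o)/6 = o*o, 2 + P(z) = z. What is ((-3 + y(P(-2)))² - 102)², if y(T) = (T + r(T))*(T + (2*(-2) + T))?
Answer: 1501475270409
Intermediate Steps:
P(z) = -2 + z
r(o) = 6*o² (r(o) = 6*(o*o) = 6*o²)
y(T) = (-4 + 2*T)*(T + 6*T²) (y(T) = (T + 6*T²)*(T + (2*(-2) + T)) = (T + 6*T²)*(T + (-4 + T)) = (T + 6*T²)*(-4 + 2*T) = (-4 + 2*T)*(T + 6*T²))
((-3 + y(P(-2)))² - 102)² = ((-3 + 2*(-2 - 2)*(-2 - 11*(-2 - 2) + 6*(-2 - 2)²))² - 102)² = ((-3 + 2*(-4)*(-2 - 11*(-4) + 6*(-4)²))² - 102)² = ((-3 + 2*(-4)*(-2 + 44 + 6*16))² - 102)² = ((-3 + 2*(-4)*(-2 + 44 + 96))² - 102)² = ((-3 + 2*(-4)*138)² - 102)² = ((-3 - 1104)² - 102)² = ((-1107)² - 102)² = (1225449 - 102)² = 1225347² = 1501475270409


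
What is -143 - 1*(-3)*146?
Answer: 295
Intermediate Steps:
-143 - 1*(-3)*146 = -143 + 3*146 = -143 + 438 = 295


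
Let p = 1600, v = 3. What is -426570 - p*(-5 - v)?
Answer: -413770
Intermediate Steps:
-426570 - p*(-5 - v) = -426570 - 1600*(-5 - 1*3) = -426570 - 1600*(-5 - 3) = -426570 - 1600*(-8) = -426570 - 1*(-12800) = -426570 + 12800 = -413770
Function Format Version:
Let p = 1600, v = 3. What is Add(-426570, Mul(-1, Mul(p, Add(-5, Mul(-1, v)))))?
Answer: -413770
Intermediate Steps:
Add(-426570, Mul(-1, Mul(p, Add(-5, Mul(-1, v))))) = Add(-426570, Mul(-1, Mul(1600, Add(-5, Mul(-1, 3))))) = Add(-426570, Mul(-1, Mul(1600, Add(-5, -3)))) = Add(-426570, Mul(-1, Mul(1600, -8))) = Add(-426570, Mul(-1, -12800)) = Add(-426570, 12800) = -413770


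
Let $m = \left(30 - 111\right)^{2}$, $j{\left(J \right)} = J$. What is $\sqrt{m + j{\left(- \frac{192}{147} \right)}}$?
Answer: $\frac{5 \sqrt{12857}}{7} \approx 80.992$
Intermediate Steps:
$m = 6561$ ($m = \left(-81\right)^{2} = 6561$)
$\sqrt{m + j{\left(- \frac{192}{147} \right)}} = \sqrt{6561 - \frac{192}{147}} = \sqrt{6561 - \frac{64}{49}} = \sqrt{\frac{321425}{49}} = \frac{5 \sqrt{12857}}{7}$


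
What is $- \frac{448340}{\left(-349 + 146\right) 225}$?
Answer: $\frac{3092}{315} \approx 9.8159$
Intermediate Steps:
$- \frac{448340}{\left(-349 + 146\right) 225} = - \frac{448340}{\left(-203\right) 225} = - \frac{448340}{-45675} = \left(-448340\right) \left(- \frac{1}{45675}\right) = \frac{3092}{315}$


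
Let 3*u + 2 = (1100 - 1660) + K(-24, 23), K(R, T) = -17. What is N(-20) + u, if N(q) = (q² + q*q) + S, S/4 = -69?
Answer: 331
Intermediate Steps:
S = -276 (S = 4*(-69) = -276)
N(q) = -276 + 2*q² (N(q) = (q² + q*q) - 276 = (q² + q²) - 276 = 2*q² - 276 = -276 + 2*q²)
u = -193 (u = -⅔ + ((1100 - 1660) - 17)/3 = -⅔ + (-560 - 17)/3 = -⅔ + (⅓)*(-577) = -⅔ - 577/3 = -193)
N(-20) + u = (-276 + 2*(-20)²) - 193 = (-276 + 2*400) - 193 = (-276 + 800) - 193 = 524 - 193 = 331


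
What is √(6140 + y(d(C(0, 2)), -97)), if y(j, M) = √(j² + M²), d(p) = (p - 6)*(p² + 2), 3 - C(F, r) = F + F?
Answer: √(6140 + √10498) ≈ 79.009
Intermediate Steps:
C(F, r) = 3 - 2*F (C(F, r) = 3 - (F + F) = 3 - 2*F)
d(p) = (-6 + p)*(2 + p²)
y(j, M) = √(M² + j²)
√(6140 + y(d(C(0, 2)), -97)) = √(6140 + √((-97)² + (-12 + (3 - 2*0)³ - 6*(3 - 2*0)² + 2*(3 - 2*0))²)) = √(6140 + √(9409 + (-12 + (3 + 0)³ - 6*(3 + 0)² + 2*(3 + 0))²)) = √(6140 + √(9409 + (-12 + 3³ - 6*3² + 2*3)²)) = √(6140 + √(9409 + (-12 + 27 - 6*9 + 6)²)) = √(6140 + √(9409 + (-12 + 27 - 54 + 6)²)) = √(6140 + √(9409 + (-33)²)) = √(6140 + √(9409 + 1089)) = √(6140 + √10498)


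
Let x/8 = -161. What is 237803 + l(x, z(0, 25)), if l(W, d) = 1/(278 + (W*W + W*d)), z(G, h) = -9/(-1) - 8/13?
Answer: 5095997961695/21429494 ≈ 2.3780e+5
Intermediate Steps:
x = -1288 (x = 8*(-161) = -1288)
z(G, h) = 109/13 (z(G, h) = -9*(-1) - 8*1/13 = 9 - 8/13 = 109/13)
l(W, d) = 1/(278 + W² + W*d) (l(W, d) = 1/(278 + (W² + W*d)) = 1/(278 + W² + W*d))
237803 + l(x, z(0, 25)) = 237803 + 1/(278 + (-1288)² - 1288*109/13) = 237803 + 1/(278 + 1658944 - 140392/13) = 237803 + 1/(21429494/13) = 237803 + 13/21429494 = 5095997961695/21429494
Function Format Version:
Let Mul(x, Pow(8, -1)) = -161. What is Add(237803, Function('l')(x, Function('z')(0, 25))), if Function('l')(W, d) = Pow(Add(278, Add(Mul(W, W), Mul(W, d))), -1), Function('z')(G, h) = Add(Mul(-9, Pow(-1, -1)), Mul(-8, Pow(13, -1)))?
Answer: Rational(5095997961695, 21429494) ≈ 2.3780e+5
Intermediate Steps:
x = -1288 (x = Mul(8, -161) = -1288)
Function('z')(G, h) = Rational(109, 13) (Function('z')(G, h) = Add(Mul(-9, -1), Mul(-8, Rational(1, 13))) = Add(9, Rational(-8, 13)) = Rational(109, 13))
Function('l')(W, d) = Pow(Add(278, Pow(W, 2), Mul(W, d)), -1) (Function('l')(W, d) = Pow(Add(278, Add(Pow(W, 2), Mul(W, d))), -1) = Pow(Add(278, Pow(W, 2), Mul(W, d)), -1))
Add(237803, Function('l')(x, Function('z')(0, 25))) = Add(237803, Pow(Add(278, Pow(-1288, 2), Mul(-1288, Rational(109, 13))), -1)) = Add(237803, Pow(Add(278, 1658944, Rational(-140392, 13)), -1)) = Add(237803, Pow(Rational(21429494, 13), -1)) = Add(237803, Rational(13, 21429494)) = Rational(5095997961695, 21429494)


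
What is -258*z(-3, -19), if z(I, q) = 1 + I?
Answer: 516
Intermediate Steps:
-258*z(-3, -19) = -258*(1 - 3) = -258*(-2) = 516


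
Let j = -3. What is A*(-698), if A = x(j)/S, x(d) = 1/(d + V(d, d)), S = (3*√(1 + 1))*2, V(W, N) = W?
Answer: 349*√2/36 ≈ 13.710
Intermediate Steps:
S = 6*√2 (S = (3*√2)*2 = 6*√2 ≈ 8.4853)
x(d) = 1/(2*d) (x(d) = 1/(d + d) = 1/(2*d))
A = -√2/72 (A = ((½)/(-3))/((6*√2)) = ((½)*(-⅓))*(√2/12) = -√2/72 ≈ -0.019642)
A*(-698) = -√2/72*(-698) = 349*√2/36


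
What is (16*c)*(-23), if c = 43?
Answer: -15824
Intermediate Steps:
(16*c)*(-23) = (16*43)*(-23) = 688*(-23) = -15824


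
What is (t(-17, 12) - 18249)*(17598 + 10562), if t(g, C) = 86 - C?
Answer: -511808000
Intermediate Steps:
(t(-17, 12) - 18249)*(17598 + 10562) = ((86 - 1*12) - 18249)*(17598 + 10562) = ((86 - 12) - 18249)*28160 = (74 - 18249)*28160 = -18175*28160 = -511808000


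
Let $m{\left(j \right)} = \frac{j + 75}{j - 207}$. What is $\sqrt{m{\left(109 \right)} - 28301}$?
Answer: $\frac{i \sqrt{1386841}}{7} \approx 168.23 i$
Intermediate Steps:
$m{\left(j \right)} = \frac{75 + j}{-207 + j}$
$\sqrt{m{\left(109 \right)} - 28301} = \sqrt{\frac{75 + 109}{-207 + 109} - 28301} = \sqrt{\frac{1}{-98} \cdot 184 - 28301} = \sqrt{\left(- \frac{1}{98}\right) 184 - 28301} = \sqrt{- \frac{92}{49} - 28301} = \sqrt{- \frac{1386841}{49}} = \frac{i \sqrt{1386841}}{7}$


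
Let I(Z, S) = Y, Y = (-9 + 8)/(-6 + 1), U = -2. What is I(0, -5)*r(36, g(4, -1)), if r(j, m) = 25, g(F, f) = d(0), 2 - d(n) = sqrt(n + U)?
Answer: 5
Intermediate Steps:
d(n) = 2 - sqrt(-2 + n) (d(n) = 2 - sqrt(n - 2) = 2 - sqrt(-2 + n))
g(F, f) = 2 - I*sqrt(2) (g(F, f) = 2 - sqrt(-2 + 0) = 2 - sqrt(-2) = 2 - I*sqrt(2))
Y = 1/5 (Y = -1/(-5) = -1*(-1/5) = 1/5 ≈ 0.20000)
I(Z, S) = 1/5
I(0, -5)*r(36, g(4, -1)) = (1/5)*25 = 5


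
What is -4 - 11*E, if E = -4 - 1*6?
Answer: 106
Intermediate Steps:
E = -10 (E = -4 - 6 = -10)
-4 - 11*E = -4 - 11*(-10) = -4 + 110 = 106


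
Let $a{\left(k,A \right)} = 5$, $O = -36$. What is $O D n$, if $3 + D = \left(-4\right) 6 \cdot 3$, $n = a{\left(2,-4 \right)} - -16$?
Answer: $56700$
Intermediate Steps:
$n = 21$ ($n = 5 - -16 = 5 + 16 = 21$)
$D = -75$ ($D = -3 + \left(-4\right) 6 \cdot 3 = -3 - 72 = -75$)
$O D n = \left(-36\right) \left(-75\right) 21 = 2700 \cdot 21 = 56700$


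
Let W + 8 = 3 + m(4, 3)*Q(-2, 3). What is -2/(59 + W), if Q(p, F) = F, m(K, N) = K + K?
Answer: -1/39 ≈ -0.025641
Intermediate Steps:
m(K, N) = 2*K
W = 19 (W = -8 + (3 + (2*4)*3) = -8 + (3 + 8*3) = -8 + (3 + 24) = -8 + 27 = 19)
-2/(59 + W) = -2/(59 + 19) = -2/78 = (1/78)*(-2) = -1/39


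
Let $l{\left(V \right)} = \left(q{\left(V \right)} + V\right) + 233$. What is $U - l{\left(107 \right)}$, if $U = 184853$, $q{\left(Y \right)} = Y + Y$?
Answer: $184299$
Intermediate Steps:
$q{\left(Y \right)} = 2 Y$
$l{\left(V \right)} = 233 + 3 V$ ($l{\left(V \right)} = \left(2 V + V\right) + 233 = 3 V + 233 = 233 + 3 V$)
$U - l{\left(107 \right)} = 184853 - \left(233 + 3 \cdot 107\right) = 184853 - \left(233 + 321\right) = 184853 - 554 = 184299$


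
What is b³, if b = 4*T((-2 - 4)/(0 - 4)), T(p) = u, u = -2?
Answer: -512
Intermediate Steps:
T(p) = -2
b = -8 (b = 4*(-2) = -8)
b³ = (-8)³ = -512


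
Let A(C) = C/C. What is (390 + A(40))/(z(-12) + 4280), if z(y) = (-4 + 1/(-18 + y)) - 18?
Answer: 11730/127739 ≈ 0.091828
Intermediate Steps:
A(C) = 1
z(y) = -22 + 1/(-18 + y)
(390 + A(40))/(z(-12) + 4280) = (390 + 1)/((397 - 22*(-12))/(-18 - 12) + 4280) = 391/((397 + 264)/(-30) + 4280) = 391/(-1/30*661 + 4280) = 391/(-661/30 + 4280) = 391/(127739/30) = 391*(30/127739) = 11730/127739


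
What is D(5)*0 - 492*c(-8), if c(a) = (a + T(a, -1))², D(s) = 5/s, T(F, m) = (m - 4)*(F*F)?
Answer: -52931328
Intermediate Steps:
T(F, m) = F²*(-4 + m) (T(F, m) = (-4 + m)*F² = F²*(-4 + m))
c(a) = (a - 5*a²)² (c(a) = (a + a²*(-4 - 1))² = (a + a²*(-5))² = (a - 5*a²)²)
D(5)*0 - 492*c(-8) = (5/5)*0 - 492*(-8)²*(-1 + 5*(-8))² = (5*(⅕))*0 - 31488*(-1 - 40)² = 1*0 - 31488*(-41)² = 0 - 31488*1681 = 0 - 492*107584 = 0 - 52931328 = -52931328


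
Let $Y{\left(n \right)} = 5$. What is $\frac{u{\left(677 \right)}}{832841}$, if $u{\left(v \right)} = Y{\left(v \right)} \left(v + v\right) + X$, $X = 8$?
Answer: $\frac{6778}{832841} \approx 0.0081384$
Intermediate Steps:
$u{\left(v \right)} = 8 + 10 v$ ($u{\left(v \right)} = 5 \left(v + v\right) + 8 = 5 \cdot 2 v + 8 = 10 v + 8 = 8 + 10 v$)
$\frac{u{\left(677 \right)}}{832841} = \frac{8 + 10 \cdot 677}{832841} = \left(8 + 6770\right) \frac{1}{832841} = 6778 \cdot \frac{1}{832841} = \frac{6778}{832841}$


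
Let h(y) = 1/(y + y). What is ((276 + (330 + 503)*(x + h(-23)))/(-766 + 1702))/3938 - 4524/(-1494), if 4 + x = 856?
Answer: 45325385021/14073025824 ≈ 3.2207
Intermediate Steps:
h(y) = 1/(2*y)
x = 852 (x = -4 + 856 = 852)
((276 + (330 + 503)*(x + h(-23)))/(-766 + 1702))/3938 - 4524/(-1494) = ((276 + (330 + 503)*(852 + (1/2)/(-23)))/(-766 + 1702))/3938 - 4524/(-1494) = ((276 + 833*(852 + (1/2)*(-1/23)))/936)*(1/3938) - 4524*(-1/1494) = ((276 + 833*(852 - 1/46))*(1/936))*(1/3938) + 754/249 = ((276 + 833*(39191/46))*(1/936))*(1/3938) + 754/249 = ((276 + 32646103/46)*(1/936))*(1/3938) + 754/249 = ((32658799/46)*(1/936))*(1/3938) + 754/249 = (32658799/43056)*(1/3938) + 754/249 = 32658799/169554528 + 754/249 = 45325385021/14073025824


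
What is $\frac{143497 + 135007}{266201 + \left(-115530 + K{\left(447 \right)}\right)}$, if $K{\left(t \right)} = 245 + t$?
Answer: $\frac{278504}{151363} \approx 1.84$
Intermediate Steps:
$\frac{143497 + 135007}{266201 + \left(-115530 + K{\left(447 \right)}\right)} = \frac{143497 + 135007}{266201 + \left(-115530 + \left(245 + 447\right)\right)} = \frac{278504}{266201 + \left(-115530 + 692\right)} = \frac{278504}{266201 - 114838} = \frac{278504}{151363}$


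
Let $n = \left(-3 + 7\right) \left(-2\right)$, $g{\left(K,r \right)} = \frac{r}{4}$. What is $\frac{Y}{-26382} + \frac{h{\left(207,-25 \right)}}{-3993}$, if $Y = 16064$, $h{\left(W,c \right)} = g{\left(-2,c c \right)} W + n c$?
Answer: $- \frac{205047281}{23409628} \approx -8.7591$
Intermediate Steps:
$g{\left(K,r \right)} = \frac{r}{4}$ ($g{\left(K,r \right)} = r \frac{1}{4} = \frac{r}{4}$)
$n = -8$ ($n = 4 \left(-2\right) = -8$)
$h{\left(W,c \right)} = - 8 c + \frac{W c^{2}}{4}$ ($h{\left(W,c \right)} = \frac{c c}{4} W - 8 c = \frac{c^{2}}{4} W - 8 c = \frac{W c^{2}}{4} - 8 c = - 8 c + \frac{W c^{2}}{4}$)
$\frac{Y}{-26382} + \frac{h{\left(207,-25 \right)}}{-3993} = \frac{16064}{-26382} + \frac{\frac{1}{4} \left(-25\right) \left(-32 + 207 \left(-25\right)\right)}{-3993} = 16064 \left(- \frac{1}{26382}\right) + \frac{1}{4} \left(-25\right) \left(-32 - 5175\right) \left(- \frac{1}{3993}\right) = - \frac{8032}{13191} + \frac{1}{4} \left(-25\right) \left(-5207\right) \left(- \frac{1}{3993}\right) = - \frac{8032}{13191} + \frac{130175}{4} \left(- \frac{1}{3993}\right) = - \frac{8032}{13191} - \frac{130175}{15972} = - \frac{205047281}{23409628}$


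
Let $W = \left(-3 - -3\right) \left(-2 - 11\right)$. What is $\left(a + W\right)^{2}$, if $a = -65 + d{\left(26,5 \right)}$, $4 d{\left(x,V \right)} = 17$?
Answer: $\frac{59049}{16} \approx 3690.6$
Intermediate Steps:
$d{\left(x,V \right)} = \frac{17}{4}$ ($d{\left(x,V \right)} = \frac{1}{4} \cdot 17 = \frac{17}{4}$)
$a = - \frac{243}{4}$ ($a = -65 + \frac{17}{4} = - \frac{243}{4} \approx -60.75$)
$W = 0$ ($W = \left(-3 + 3\right) \left(-13\right) = 0 \left(-13\right) = 0$)
$\left(a + W\right)^{2} = \left(- \frac{243}{4} + 0\right)^{2} = \left(- \frac{243}{4}\right)^{2} = \frac{59049}{16}$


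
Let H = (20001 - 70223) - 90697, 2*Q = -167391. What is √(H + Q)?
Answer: I*√898458/2 ≈ 473.94*I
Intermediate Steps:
Q = -167391/2 (Q = (½)*(-167391) = -167391/2 ≈ -83696.)
H = -140919 (H = -50222 - 90697 = -140919)
√(H + Q) = √(-140919 - 167391/2) = √(-449229/2) = I*√898458/2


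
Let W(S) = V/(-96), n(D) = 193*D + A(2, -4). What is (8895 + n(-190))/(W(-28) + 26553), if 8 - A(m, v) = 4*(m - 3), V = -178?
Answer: -1332624/1274633 ≈ -1.0455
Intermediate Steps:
A(m, v) = 20 - 4*m (A(m, v) = 8 - 4*(m - 3) = 8 - 4*(-3 + m) = 8 - (-12 + 4*m) = 8 + (12 - 4*m) = 20 - 4*m)
n(D) = 12 + 193*D (n(D) = 193*D + (20 - 4*2) = 193*D + (20 - 8) = 193*D + 12 = 12 + 193*D)
W(S) = 89/48 (W(S) = -178/(-96) = -178*(-1/96) = 89/48)
(8895 + n(-190))/(W(-28) + 26553) = (8895 + (12 + 193*(-190)))/(89/48 + 26553) = (8895 + (12 - 36670))/(1274633/48) = (8895 - 36658)*(48/1274633) = -27763*48/1274633 = -1332624/1274633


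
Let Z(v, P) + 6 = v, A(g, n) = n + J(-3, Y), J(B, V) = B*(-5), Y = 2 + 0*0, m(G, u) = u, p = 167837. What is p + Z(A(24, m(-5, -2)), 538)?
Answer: 167844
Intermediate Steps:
Y = 2 (Y = 2 + 0 = 2)
J(B, V) = -5*B
A(g, n) = 15 + n (A(g, n) = n - 5*(-3) = n + 15 = 15 + n)
Z(v, P) = -6 + v
p + Z(A(24, m(-5, -2)), 538) = 167837 + (-6 + (15 - 2)) = 167837 + (-6 + 13) = 167837 + 7 = 167844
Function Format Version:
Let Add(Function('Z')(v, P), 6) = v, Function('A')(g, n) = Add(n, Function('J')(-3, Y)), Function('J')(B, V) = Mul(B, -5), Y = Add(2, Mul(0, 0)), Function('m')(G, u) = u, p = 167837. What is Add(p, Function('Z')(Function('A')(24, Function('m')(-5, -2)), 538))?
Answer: 167844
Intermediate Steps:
Y = 2 (Y = Add(2, 0) = 2)
Function('J')(B, V) = Mul(-5, B)
Function('A')(g, n) = Add(15, n) (Function('A')(g, n) = Add(n, Mul(-5, -3)) = Add(n, 15) = Add(15, n))
Function('Z')(v, P) = Add(-6, v)
Add(p, Function('Z')(Function('A')(24, Function('m')(-5, -2)), 538)) = Add(167837, Add(-6, Add(15, -2))) = Add(167837, Add(-6, 13)) = Add(167837, 7) = 167844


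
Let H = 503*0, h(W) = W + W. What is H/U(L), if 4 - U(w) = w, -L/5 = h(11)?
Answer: 0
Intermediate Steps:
h(W) = 2*W
L = -110 (L = -10*11 = -5*22 = -110)
U(w) = 4 - w
H = 0
H/U(L) = 0/(4 - 1*(-110)) = 0/(4 + 110) = 0/114 = 0*(1/114) = 0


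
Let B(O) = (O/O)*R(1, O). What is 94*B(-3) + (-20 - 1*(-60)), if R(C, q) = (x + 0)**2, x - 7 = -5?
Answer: 416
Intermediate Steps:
x = 2 (x = 7 - 5 = 2)
R(C, q) = 4 (R(C, q) = (2 + 0)**2 = 2**2 = 4)
B(O) = 4 (B(O) = (O/O)*4 = 1*4 = 4)
94*B(-3) + (-20 - 1*(-60)) = 94*4 + (-20 - 1*(-60)) = 376 + (-20 + 60) = 376 + 40 = 416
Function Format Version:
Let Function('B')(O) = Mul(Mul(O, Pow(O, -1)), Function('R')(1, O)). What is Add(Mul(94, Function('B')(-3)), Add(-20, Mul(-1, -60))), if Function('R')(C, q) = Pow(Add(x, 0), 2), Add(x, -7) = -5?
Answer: 416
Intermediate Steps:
x = 2 (x = Add(7, -5) = 2)
Function('R')(C, q) = 4 (Function('R')(C, q) = Pow(Add(2, 0), 2) = Pow(2, 2) = 4)
Function('B')(O) = 4 (Function('B')(O) = Mul(Mul(O, Pow(O, -1)), 4) = Mul(1, 4) = 4)
Add(Mul(94, Function('B')(-3)), Add(-20, Mul(-1, -60))) = Add(Mul(94, 4), Add(-20, Mul(-1, -60))) = Add(376, Add(-20, 60)) = Add(376, 40) = 416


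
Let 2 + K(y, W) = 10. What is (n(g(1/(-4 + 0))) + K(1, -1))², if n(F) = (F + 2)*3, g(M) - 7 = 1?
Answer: 1444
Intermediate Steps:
K(y, W) = 8 (K(y, W) = -2 + 10 = 8)
g(M) = 8 (g(M) = 7 + 1 = 8)
n(F) = 6 + 3*F (n(F) = (2 + F)*3 = 6 + 3*F)
(n(g(1/(-4 + 0))) + K(1, -1))² = ((6 + 3*8) + 8)² = ((6 + 24) + 8)² = (30 + 8)² = 38² = 1444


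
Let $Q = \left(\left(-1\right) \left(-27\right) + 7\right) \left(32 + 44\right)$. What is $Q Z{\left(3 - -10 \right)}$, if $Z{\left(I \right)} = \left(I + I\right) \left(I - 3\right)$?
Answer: $671840$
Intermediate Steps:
$Z{\left(I \right)} = 2 I \left(-3 + I\right)$
$Q = 2584$ ($Q = \left(27 + 7\right) 76 = 34 \cdot 76 = 2584$)
$Q Z{\left(3 - -10 \right)} = 2584 \cdot 2 \left(3 - -10\right) \left(-3 + \left(3 - -10\right)\right) = 2584 \cdot 2 \left(3 + 10\right) \left(-3 + \left(3 + 10\right)\right) = 2584 \cdot 2 \cdot 13 \left(-3 + 13\right) = 2584 \cdot 2 \cdot 13 \cdot 10 = 2584 \cdot 260 = 671840$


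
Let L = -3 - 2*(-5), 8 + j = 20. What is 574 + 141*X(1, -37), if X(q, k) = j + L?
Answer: 3253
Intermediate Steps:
j = 12 (j = -8 + 20 = 12)
L = 7 (L = -3 + 10 = 7)
X(q, k) = 19 (X(q, k) = 12 + 7 = 19)
574 + 141*X(1, -37) = 574 + 141*19 = 574 + 2679 = 3253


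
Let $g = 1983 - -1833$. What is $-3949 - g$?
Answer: $-7765$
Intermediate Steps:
$g = 3816$ ($g = 1983 + 1833 = 3816$)
$-3949 - g = -3949 - 3816 = -7765$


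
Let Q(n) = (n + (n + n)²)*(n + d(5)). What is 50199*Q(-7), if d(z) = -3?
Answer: -94876110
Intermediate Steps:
Q(n) = (-3 + n)*(n + 4*n²) (Q(n) = (n + (n + n)²)*(n - 3) = (n + (2*n)²)*(-3 + n) = (n + 4*n²)*(-3 + n) = (-3 + n)*(n + 4*n²))
50199*Q(-7) = 50199*(-7*(-3 - 11*(-7) + 4*(-7)²)) = 50199*(-7*(-3 + 77 + 4*49)) = 50199*(-7*(-3 + 77 + 196)) = 50199*(-7*270) = 50199*(-1890) = -94876110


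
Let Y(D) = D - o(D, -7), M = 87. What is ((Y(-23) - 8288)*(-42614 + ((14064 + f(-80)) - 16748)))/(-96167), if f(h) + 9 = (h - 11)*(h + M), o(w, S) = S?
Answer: -381518976/96167 ≈ -3967.3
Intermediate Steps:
f(h) = -9 + (-11 + h)*(87 + h) (f(h) = -9 + (h - 11)*(h + 87) = -9 + (-11 + h)*(87 + h))
Y(D) = 7 + D (Y(D) = D - 1*(-7) = D + 7 = 7 + D)
((Y(-23) - 8288)*(-42614 + ((14064 + f(-80)) - 16748)))/(-96167) = (((7 - 23) - 8288)*(-42614 + ((14064 + (-966 + (-80)² + 76*(-80))) - 16748)))/(-96167) = ((-16 - 8288)*(-42614 + ((14064 + (-966 + 6400 - 6080)) - 16748)))*(-1/96167) = -8304*(-42614 + ((14064 - 646) - 16748))*(-1/96167) = -8304*(-42614 + (13418 - 16748))*(-1/96167) = -8304*(-42614 - 3330)*(-1/96167) = -8304*(-45944)*(-1/96167) = 381518976*(-1/96167) = -381518976/96167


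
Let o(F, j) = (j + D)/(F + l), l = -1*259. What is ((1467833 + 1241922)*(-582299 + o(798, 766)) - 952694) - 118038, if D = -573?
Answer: -850481484957388/539 ≈ -1.5779e+12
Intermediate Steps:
l = -259
o(F, j) = (-573 + j)/(-259 + F) (o(F, j) = (j - 573)/(F - 259) = (-573 + j)/(-259 + F))
((1467833 + 1241922)*(-582299 + o(798, 766)) - 952694) - 118038 = ((1467833 + 1241922)*(-582299 + (-573 + 766)/(-259 + 798)) - 952694) - 118038 = (2709755*(-582299 + 193/539) - 952694) - 118038 = (2709755*(-313858968/539) - 952694) - 118038 = (-850480907832840/539 - 952694) - 118038 = -850481421334906/539 - 118038 = -850481484957388/539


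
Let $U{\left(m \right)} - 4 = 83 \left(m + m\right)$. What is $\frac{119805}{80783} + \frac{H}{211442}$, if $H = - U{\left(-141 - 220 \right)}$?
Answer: $\frac{15086243868}{8540459543} \approx 1.7664$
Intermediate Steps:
$U{\left(m \right)} = 4 + 166 m$ ($U{\left(m \right)} = 4 + 83 \left(m + m\right) = 4 + 83 \cdot 2 m = 4 + 166 m$)
$H = 59922$ ($H = - (4 + 166 \left(-141 - 220\right)) = - (4 + 166 \left(-361\right)) = - (4 - 59926) = \left(-1\right) \left(-59922\right) = 59922$)
$\frac{119805}{80783} + \frac{H}{211442} = \frac{119805}{80783} + \frac{59922}{211442} = 119805 \cdot \frac{1}{80783} + 59922 \cdot \frac{1}{211442} = \frac{119805}{80783} + \frac{29961}{105721} = \frac{15086243868}{8540459543}$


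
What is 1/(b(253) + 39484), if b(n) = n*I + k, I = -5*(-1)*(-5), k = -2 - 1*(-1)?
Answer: 1/33158 ≈ 3.0159e-5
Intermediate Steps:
k = -1 (k = -2 + 1 = -1)
I = -25 (I = 5*(-5) = -25)
b(n) = -1 - 25*n (b(n) = n*(-25) - 1 = -25*n - 1 = -1 - 25*n)
1/(b(253) + 39484) = 1/((-1 - 25*253) + 39484) = 1/((-1 - 6325) + 39484) = 1/(-6326 + 39484) = 1/33158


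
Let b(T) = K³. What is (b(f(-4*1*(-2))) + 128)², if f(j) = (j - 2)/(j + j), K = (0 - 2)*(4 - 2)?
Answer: 4096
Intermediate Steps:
K = -4 (K = -2*2 = -4)
f(j) = (-2 + j)/(2*j) (f(j) = (-2 + j)/((2*j)) = (-2 + j)*(1/(2*j)) = (-2 + j)/(2*j))
b(T) = -64 (b(T) = (-4)³ = -64)
(b(f(-4*1*(-2))) + 128)² = (-64 + 128)² = 64² = 4096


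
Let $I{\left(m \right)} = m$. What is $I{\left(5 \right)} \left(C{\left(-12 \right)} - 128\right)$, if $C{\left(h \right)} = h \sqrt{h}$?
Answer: $-640 - 120 i \sqrt{3} \approx -640.0 - 207.85 i$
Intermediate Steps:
$C{\left(h \right)} = h^{\frac{3}{2}}$
$I{\left(5 \right)} \left(C{\left(-12 \right)} - 128\right) = 5 \left(\left(-12\right)^{\frac{3}{2}} - 128\right) = 5 \left(- 24 i \sqrt{3} - 128\right) = 5 \left(-128 - 24 i \sqrt{3}\right) = -640 - 120 i \sqrt{3}$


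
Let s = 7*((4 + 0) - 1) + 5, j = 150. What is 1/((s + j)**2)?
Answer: 1/30976 ≈ 3.2283e-5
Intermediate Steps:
s = 26 (s = 7*(4 - 1) + 5 = 7*3 + 5 = 21 + 5 = 26)
1/((s + j)**2) = 1/((26 + 150)**2) = 1/(176**2) = 1/30976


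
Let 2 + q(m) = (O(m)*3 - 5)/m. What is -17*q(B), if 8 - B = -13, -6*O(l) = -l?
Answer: 1241/42 ≈ 29.548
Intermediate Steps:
O(l) = l/6 (O(l) = -(-1)*l/6 = l/6)
B = 21 (B = 8 - 1*(-13) = 8 + 13 = 21)
q(m) = -2 + (-5 + m/2)/m (q(m) = -2 + ((m/6)*3 - 5)/m = -2 + (m/2 - 5)/m = -2 + (-5 + m/2)/m)
-17*q(B) = -17*(-3/2 - 5/21) = -17*(-73/42) = 1241/42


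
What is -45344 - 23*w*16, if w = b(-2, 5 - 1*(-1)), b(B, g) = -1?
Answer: -44976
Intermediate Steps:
w = -1
-45344 - 23*w*16 = -45344 - 23*(-1)*16 = -45344 + 23*16 = -45344 + 368 = -44976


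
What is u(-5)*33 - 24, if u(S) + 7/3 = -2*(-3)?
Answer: 97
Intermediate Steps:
u(S) = 11/3 (u(S) = -7/3 - 2*(-3) = -7/3 + 6 = 11/3)
u(-5)*33 - 24 = (11/3)*33 - 24 = 121 - 24 = 97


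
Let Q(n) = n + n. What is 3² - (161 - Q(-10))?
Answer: -172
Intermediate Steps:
Q(n) = 2*n
3² - (161 - Q(-10)) = 3² - (161 - 2*(-10)) = 9 - (161 - 1*(-20)) = 9 - (161 + 20) = 9 - 1*181 = 9 - 181 = -172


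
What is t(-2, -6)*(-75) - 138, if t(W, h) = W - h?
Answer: -438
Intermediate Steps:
t(-2, -6)*(-75) - 138 = (-2 - 1*(-6))*(-75) - 138 = (-2 + 6)*(-75) - 138 = 4*(-75) - 138 = -300 - 138 = -438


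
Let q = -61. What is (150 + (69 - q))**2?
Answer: 78400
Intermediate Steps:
(150 + (69 - q))**2 = (150 + (69 - 1*(-61)))**2 = (150 + (69 + 61))**2 = (150 + 130)**2 = 280**2 = 78400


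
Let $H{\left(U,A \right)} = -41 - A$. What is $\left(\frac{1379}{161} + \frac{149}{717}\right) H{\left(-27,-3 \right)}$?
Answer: $- \frac{5497688}{16491} \approx -333.38$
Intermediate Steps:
$\left(\frac{1379}{161} + \frac{149}{717}\right) H{\left(-27,-3 \right)} = \left(\frac{1379}{161} + \frac{149}{717}\right) \left(-41 - -3\right) = \left(1379 \cdot \frac{1}{161} + 149 \cdot \frac{1}{717}\right) \left(-41 + 3\right) = \left(\frac{197}{23} + \frac{149}{717}\right) \left(-38\right) = \frac{144676}{16491} \left(-38\right) = - \frac{5497688}{16491}$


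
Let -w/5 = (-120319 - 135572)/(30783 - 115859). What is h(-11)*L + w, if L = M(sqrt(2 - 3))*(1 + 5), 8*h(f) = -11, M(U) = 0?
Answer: -1279455/85076 ≈ -15.039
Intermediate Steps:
h(f) = -11/8 (h(f) = (1/8)*(-11) = -11/8)
L = 0 (L = 0*(1 + 5) = 0*6 = 0)
w = -1279455/85076 (w = -5*(-120319 - 135572)/(30783 - 115859) = -(-1279455)/(-85076) = -(-1279455)*(-1)/85076 = -5*255891/85076 = -1279455/85076 ≈ -15.039)
h(-11)*L + w = -11/8*0 - 1279455/85076 = 0 - 1279455/85076 = -1279455/85076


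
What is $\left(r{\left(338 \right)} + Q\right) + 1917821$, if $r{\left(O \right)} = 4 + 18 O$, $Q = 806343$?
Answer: $2730252$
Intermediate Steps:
$\left(r{\left(338 \right)} + Q\right) + 1917821 = \left(\left(4 + 18 \cdot 338\right) + 806343\right) + 1917821 = \left(\left(4 + 6084\right) + 806343\right) + 1917821 = \left(6088 + 806343\right) + 1917821 = 812431 + 1917821 = 2730252$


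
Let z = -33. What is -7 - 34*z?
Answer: 1115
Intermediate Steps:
-7 - 34*z = -7 - 34*(-33) = -7 + 1122 = 1115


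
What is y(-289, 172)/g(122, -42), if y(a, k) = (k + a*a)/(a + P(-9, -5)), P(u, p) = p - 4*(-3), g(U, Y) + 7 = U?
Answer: -83693/32430 ≈ -2.5807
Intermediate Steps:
g(U, Y) = -7 + U
P(u, p) = 12 + p (P(u, p) = p + 12 = 12 + p)
y(a, k) = (k + a**2)/(7 + a) (y(a, k) = (k + a*a)/(a + (12 - 5)) = (k + a**2)/(a + 7) = (k + a**2)/(7 + a))
y(-289, 172)/g(122, -42) = ((172 + (-289)**2)/(7 - 289))/(-7 + 122) = ((172 + 83521)/(-282))/115 = -1/282*83693*(1/115) = -83693/282*1/115 = -83693/32430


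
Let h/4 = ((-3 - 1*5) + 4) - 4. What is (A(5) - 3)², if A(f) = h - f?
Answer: 1600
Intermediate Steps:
h = -32 (h = 4*(((-3 - 1*5) + 4) - 4) = 4*(((-3 - 5) + 4) - 4) = 4*((-8 + 4) - 4) = 4*(-4 - 4) = 4*(-8) = -32)
A(f) = -32 - f
(A(5) - 3)² = ((-32 - 1*5) - 3)² = ((-32 - 5) - 3)² = (-37 - 3)² = (-40)² = 1600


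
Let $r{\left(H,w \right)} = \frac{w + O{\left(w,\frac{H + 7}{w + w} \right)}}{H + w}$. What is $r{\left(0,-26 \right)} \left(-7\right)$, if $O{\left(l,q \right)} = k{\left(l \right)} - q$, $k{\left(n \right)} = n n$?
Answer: $\frac{236649}{1352} \approx 175.04$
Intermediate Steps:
$k{\left(n \right)} = n^{2}$
$O{\left(l,q \right)} = l^{2} - q$
$r{\left(H,w \right)} = \frac{w + w^{2} - \frac{7 + H}{2 w}}{H + w}$ ($r{\left(H,w \right)} = \frac{w + \left(w^{2} - \frac{H + 7}{w + w}\right)}{H + w} = \frac{w + \left(w^{2} - \frac{7 + H}{2 w}\right)}{H + w} = \frac{w + w^{2} - \frac{7 + H}{2 w}}{H + w}$)
$r{\left(0,-26 \right)} \left(-7\right) = \frac{-7 - 0 + 2 \left(-26\right)^{2} \left(1 - 26\right)}{2 \left(-26\right) \left(0 - 26\right)} \left(-7\right) = \frac{1}{2} \left(- \frac{1}{26}\right) \frac{1}{-26} \left(-7 + 0 + 2 \cdot 676 \left(-25\right)\right) \left(-7\right) = \frac{1}{2} \left(- \frac{1}{26}\right) \left(- \frac{1}{26}\right) \left(-7 + 0 - 33800\right) \left(-7\right) = \frac{1}{2} \left(- \frac{1}{26}\right) \left(- \frac{1}{26}\right) \left(-33807\right) \left(-7\right) = \left(- \frac{33807}{1352}\right) \left(-7\right) = \frac{236649}{1352}$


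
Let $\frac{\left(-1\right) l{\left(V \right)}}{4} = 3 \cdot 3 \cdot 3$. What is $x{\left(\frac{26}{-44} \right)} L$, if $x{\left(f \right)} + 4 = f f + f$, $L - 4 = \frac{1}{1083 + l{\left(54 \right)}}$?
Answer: $- \frac{8008753}{471900} \approx -16.971$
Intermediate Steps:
$l{\left(V \right)} = -108$ ($l{\left(V \right)} = - 4 \cdot 3 \cdot 3 \cdot 3 = - 4 \cdot 9 \cdot 3 = \left(-4\right) 27 = -108$)
$L = \frac{3901}{975}$ ($L = 4 + \frac{1}{1083 - 108} = 4 + \frac{1}{975} = \frac{3901}{975} \approx 4.001$)
$x{\left(f \right)} = -4 + f + f^{2}$ ($x{\left(f \right)} = -4 + \left(f f + f\right) = -4 + \left(f^{2} + f\right) = -4 + \left(f + f^{2}\right) = -4 + f + f^{2}$)
$x{\left(\frac{26}{-44} \right)} L = \left(-4 + \frac{26}{-44} + \left(\frac{26}{-44}\right)^{2}\right) \frac{3901}{975} = \left(-4 + 26 \left(- \frac{1}{44}\right) + \left(26 \left(- \frac{1}{44}\right)\right)^{2}\right) \frac{3901}{975} = \left(-4 - \frac{13}{22} + \left(- \frac{13}{22}\right)^{2}\right) \frac{3901}{975} = \left(-4 - \frac{13}{22} + \frac{169}{484}\right) \frac{3901}{975} = \left(- \frac{2053}{484}\right) \frac{3901}{975} = - \frac{8008753}{471900}$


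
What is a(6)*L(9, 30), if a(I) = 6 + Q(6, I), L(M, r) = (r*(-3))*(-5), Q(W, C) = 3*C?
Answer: 10800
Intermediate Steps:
L(M, r) = 15*r (L(M, r) = -3*r*(-5) = 15*r)
a(I) = 6 + 3*I
a(6)*L(9, 30) = (6 + 3*6)*(15*30) = (6 + 18)*450 = 24*450 = 10800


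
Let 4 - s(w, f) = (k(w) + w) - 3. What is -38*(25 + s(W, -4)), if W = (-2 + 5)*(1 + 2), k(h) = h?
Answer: -532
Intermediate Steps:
W = 9 (W = 3*3 = 9)
s(w, f) = 7 - 2*w (s(w, f) = 4 - ((w + w) - 3) = 4 - (2*w - 3) = 4 - (-3 + 2*w) = 4 + (3 - 2*w) = 7 - 2*w)
-38*(25 + s(W, -4)) = -38*(25 + (7 - 2*9)) = -38*(25 + (7 - 18)) = -38*(25 - 11) = -38*14 = -532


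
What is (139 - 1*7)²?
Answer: 17424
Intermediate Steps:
(139 - 1*7)² = (139 - 7)² = 132² = 17424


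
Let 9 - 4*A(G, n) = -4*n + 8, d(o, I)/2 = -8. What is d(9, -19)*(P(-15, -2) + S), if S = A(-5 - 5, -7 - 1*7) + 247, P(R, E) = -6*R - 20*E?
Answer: -5812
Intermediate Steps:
d(o, I) = -16 (d(o, I) = 2*(-8) = -16)
P(R, E) = -20*E - 6*R
A(G, n) = 1/4 + n (A(G, n) = 9/4 - (-4*n + 8)/4 = 9/4 - (8 - 4*n)/4 = 9/4 + (-2 + n) = 1/4 + n)
S = 933/4 (S = (1/4 + (-7 - 1*7)) + 247 = (1/4 + (-7 - 7)) + 247 = (1/4 - 14) + 247 = -55/4 + 247 = 933/4 ≈ 233.25)
d(9, -19)*(P(-15, -2) + S) = -16*((-20*(-2) - 6*(-15)) + 933/4) = -16*((40 + 90) + 933/4) = -16*(130 + 933/4) = -16*1453/4 = -5812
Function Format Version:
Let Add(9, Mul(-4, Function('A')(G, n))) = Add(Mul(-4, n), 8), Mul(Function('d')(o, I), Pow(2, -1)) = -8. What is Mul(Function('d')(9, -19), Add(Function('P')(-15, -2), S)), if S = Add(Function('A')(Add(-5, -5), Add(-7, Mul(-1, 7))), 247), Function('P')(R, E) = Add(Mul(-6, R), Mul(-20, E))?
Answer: -5812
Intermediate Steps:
Function('d')(o, I) = -16 (Function('d')(o, I) = Mul(2, -8) = -16)
Function('P')(R, E) = Add(Mul(-20, E), Mul(-6, R))
Function('A')(G, n) = Add(Rational(1, 4), n) (Function('A')(G, n) = Add(Rational(9, 4), Mul(Rational(-1, 4), Add(Mul(-4, n), 8))) = Add(Rational(9, 4), Mul(Rational(-1, 4), Add(8, Mul(-4, n)))) = Add(Rational(9, 4), Add(-2, n)) = Add(Rational(1, 4), n))
S = Rational(933, 4) (S = Add(Add(Rational(1, 4), Add(-7, Mul(-1, 7))), 247) = Add(Add(Rational(1, 4), Add(-7, -7)), 247) = Add(Add(Rational(1, 4), -14), 247) = Add(Rational(-55, 4), 247) = Rational(933, 4) ≈ 233.25)
Mul(Function('d')(9, -19), Add(Function('P')(-15, -2), S)) = Mul(-16, Add(Add(Mul(-20, -2), Mul(-6, -15)), Rational(933, 4))) = Mul(-16, Add(Add(40, 90), Rational(933, 4))) = Mul(-16, Add(130, Rational(933, 4))) = Mul(-16, Rational(1453, 4)) = -5812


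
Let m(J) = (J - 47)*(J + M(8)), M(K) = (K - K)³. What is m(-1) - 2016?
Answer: -1968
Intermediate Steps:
M(K) = 0 (M(K) = 0³ = 0)
m(J) = J*(-47 + J) (m(J) = (J - 47)*(J + 0) = (-47 + J)*J = J*(-47 + J))
m(-1) - 2016 = -(-47 - 1) - 2016 = -1*(-48) - 2016 = 48 - 2016 = -1968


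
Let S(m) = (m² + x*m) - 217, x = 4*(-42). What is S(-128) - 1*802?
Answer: 36869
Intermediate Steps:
x = -168
S(m) = -217 + m² - 168*m (S(m) = (m² - 168*m) - 217 = -217 + m² - 168*m)
S(-128) - 1*802 = (-217 + (-128)² - 168*(-128)) - 1*802 = (-217 + 16384 + 21504) - 802 = 37671 - 802 = 36869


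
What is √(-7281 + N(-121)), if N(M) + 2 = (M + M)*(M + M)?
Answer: √51281 ≈ 226.45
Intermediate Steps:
N(M) = -2 + 4*M² (N(M) = -2 + (M + M)*(M + M) = -2 + (2*M)*(2*M) = -2 + 4*M²)
√(-7281 + N(-121)) = √(-7281 + (-2 + 4*(-121)²)) = √(-7281 + (-2 + 4*14641)) = √(-7281 + (-2 + 58564)) = √(-7281 + 58562) = √51281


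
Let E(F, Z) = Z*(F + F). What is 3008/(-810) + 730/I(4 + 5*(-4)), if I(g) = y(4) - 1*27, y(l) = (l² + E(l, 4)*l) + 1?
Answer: 59089/23895 ≈ 2.4729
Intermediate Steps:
E(F, Z) = 2*F*Z (E(F, Z) = Z*(2*F) = 2*F*Z)
y(l) = 1 + 9*l² (y(l) = (l² + (2*l*4)*l) + 1 = (l² + (8*l)*l) + 1 = (l² + 8*l²) + 1 = 9*l² + 1 = 1 + 9*l²)
I(g) = 118 (I(g) = (1 + 9*4²) - 1*27 = (1 + 9*16) - 27 = (1 + 144) - 27 = 145 - 27 = 118)
3008/(-810) + 730/I(4 + 5*(-4)) = 3008/(-810) + 730/118 = 3008*(-1/810) + 730*(1/118) = -1504/405 + 365/59 = 59089/23895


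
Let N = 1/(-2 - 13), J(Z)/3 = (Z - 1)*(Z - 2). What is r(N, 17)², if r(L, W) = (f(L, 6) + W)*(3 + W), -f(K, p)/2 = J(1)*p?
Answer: 115600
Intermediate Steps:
J(Z) = 3*(-1 + Z)*(-2 + Z) (J(Z) = 3*((Z - 1)*(Z - 2)) = 3*((-1 + Z)*(-2 + Z)) = 3*(-1 + Z)*(-2 + Z))
f(K, p) = 0 (f(K, p) = -2*(6 - 9*1 + 3*1²)*p = -2*(6 - 9 + 3*1)*p = -2*(6 - 9 + 3)*p = -0*p = -2*0 = 0)
N = -1/15 (N = 1/(-15) = -1/15 ≈ -0.066667)
r(L, W) = W*(3 + W) (r(L, W) = (0 + W)*(3 + W) = W*(3 + W))
r(N, 17)² = (17*(3 + 17))² = (17*20)² = 340² = 115600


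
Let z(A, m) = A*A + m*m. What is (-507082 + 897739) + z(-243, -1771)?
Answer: 3586147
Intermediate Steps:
z(A, m) = A² + m²
(-507082 + 897739) + z(-243, -1771) = (-507082 + 897739) + ((-243)² + (-1771)²) = 390657 + (59049 + 3136441) = 390657 + 3195490 = 3586147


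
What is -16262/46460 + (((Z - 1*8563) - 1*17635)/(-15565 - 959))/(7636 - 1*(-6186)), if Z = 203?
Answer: -309412278253/884268255240 ≈ -0.34991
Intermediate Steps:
-16262/46460 + (((Z - 1*8563) - 1*17635)/(-15565 - 959))/(7636 - 1*(-6186)) = -16262/46460 + (((203 - 1*8563) - 1*17635)/(-15565 - 959))/(7636 - 1*(-6186)) = -16262*1/46460 + (((203 - 8563) - 17635)/(-16524))/(7636 + 6186) = -8131/23230 + ((-8360 - 17635)*(-1/16524))/13822 = -8131/23230 - 25995*(-1/16524)*(1/13822) = -8131/23230 + (8665/5508)*(1/13822) = -8131/23230 + 8665/76131576 = -309412278253/884268255240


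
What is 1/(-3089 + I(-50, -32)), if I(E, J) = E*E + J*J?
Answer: 1/435 ≈ 0.0022989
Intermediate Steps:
I(E, J) = E² + J²
1/(-3089 + I(-50, -32)) = 1/(-3089 + ((-50)² + (-32)²)) = 1/(-3089 + (2500 + 1024)) = 1/(-3089 + 3524) = 1/435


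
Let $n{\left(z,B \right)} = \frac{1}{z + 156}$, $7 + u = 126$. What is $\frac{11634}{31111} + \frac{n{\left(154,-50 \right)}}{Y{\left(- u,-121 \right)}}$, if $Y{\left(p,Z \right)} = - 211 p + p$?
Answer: $\frac{90127465711}{241013805900} \approx 0.37395$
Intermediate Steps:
$u = 119$ ($u = -7 + 126 = 119$)
$n{\left(z,B \right)} = \frac{1}{156 + z}$
$Y{\left(p,Z \right)} = - 210 p$
$\frac{11634}{31111} + \frac{n{\left(154,-50 \right)}}{Y{\left(- u,-121 \right)}} = \frac{11634}{31111} + \frac{1}{\left(156 + 154\right) \left(- 210 \left(\left(-1\right) 119\right)\right)} = 11634 \cdot \frac{1}{31111} + \frac{1}{310 \left(\left(-210\right) \left(-119\right)\right)} = \frac{11634}{31111} + \frac{1}{310 \cdot 24990} = \frac{11634}{31111} + \frac{1}{310} \cdot \frac{1}{24990} = \frac{11634}{31111} + \frac{1}{7746900} = \frac{90127465711}{241013805900}$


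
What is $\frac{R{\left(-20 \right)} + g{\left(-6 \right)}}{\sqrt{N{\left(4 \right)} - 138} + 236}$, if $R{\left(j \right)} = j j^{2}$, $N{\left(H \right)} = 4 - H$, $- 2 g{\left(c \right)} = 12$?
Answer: $- \frac{944708}{27917} + \frac{4003 i \sqrt{138}}{27917} \approx -33.84 + 1.6844 i$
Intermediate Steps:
$g{\left(c \right)} = -6$ ($g{\left(c \right)} = \left(- \frac{1}{2}\right) 12 = -6$)
$R{\left(j \right)} = j^{3}$
$\frac{R{\left(-20 \right)} + g{\left(-6 \right)}}{\sqrt{N{\left(4 \right)} - 138} + 236} = \frac{\left(-20\right)^{3} - 6}{\sqrt{\left(4 - 4\right) - 138} + 236} = \frac{-8000 - 6}{\sqrt{\left(4 - 4\right) - 138} + 236} = - \frac{8006}{\sqrt{0 - 138} + 236} = - \frac{8006}{\sqrt{-138} + 236} = - \frac{8006}{i \sqrt{138} + 236} = - \frac{8006}{236 + i \sqrt{138}}$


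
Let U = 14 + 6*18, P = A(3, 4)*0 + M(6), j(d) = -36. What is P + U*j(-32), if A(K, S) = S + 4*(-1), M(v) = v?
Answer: -4386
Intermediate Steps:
A(K, S) = -4 + S (A(K, S) = S - 4 = -4 + S)
P = 6 (P = (-4 + 4)*0 + 6 = 0*0 + 6 = 0 + 6 = 6)
U = 122 (U = 14 + 108 = 122)
P + U*j(-32) = 6 + 122*(-36) = 6 - 4392 = -4386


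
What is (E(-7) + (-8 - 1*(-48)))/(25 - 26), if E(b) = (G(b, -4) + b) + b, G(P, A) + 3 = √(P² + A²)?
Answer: -23 - √65 ≈ -31.062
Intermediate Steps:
G(P, A) = -3 + √(A² + P²) (G(P, A) = -3 + √(P² + A²) = -3 + √(A² + P²))
E(b) = -3 + √(16 + b²) + 2*b (E(b) = ((-3 + √((-4)² + b²)) + b) + b = ((-3 + √(16 + b²)) + b) + b = (-3 + b + √(16 + b²)) + b = -3 + √(16 + b²) + 2*b)
(E(-7) + (-8 - 1*(-48)))/(25 - 26) = ((-3 + √(16 + (-7)²) + 2*(-7)) + (-8 - 1*(-48)))/(25 - 26) = ((-3 + √(16 + 49) - 14) + (-8 + 48))/(-1) = -((-3 + √65 - 14) + 40) = -((-17 + √65) + 40) = -(23 + √65) = -23 - √65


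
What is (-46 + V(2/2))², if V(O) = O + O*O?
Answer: 1936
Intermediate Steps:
V(O) = O + O²
(-46 + V(2/2))² = (-46 + (2/2)*(1 + 2/2))² = (-46 + (2*(½))*(1 + 2*(½)))² = (-46 + 1*(1 + 1))² = (-46 + 1*2)² = (-46 + 2)² = (-44)² = 1936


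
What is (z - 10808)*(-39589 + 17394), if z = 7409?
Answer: 75440805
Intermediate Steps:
(z - 10808)*(-39589 + 17394) = (7409 - 10808)*(-39589 + 17394) = -3399*(-22195) = 75440805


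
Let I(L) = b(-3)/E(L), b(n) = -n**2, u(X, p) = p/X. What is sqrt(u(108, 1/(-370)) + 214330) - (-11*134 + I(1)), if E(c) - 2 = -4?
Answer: 2939/2 + sqrt(9506735746890)/6660 ≈ 1932.5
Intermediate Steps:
E(c) = -2 (E(c) = 2 - 4 = -2)
I(L) = 9/2 (I(L) = -1*(-3)**2/(-2) = -1*9*(-1/2) = -9*(-1/2) = 9/2)
sqrt(u(108, 1/(-370)) + 214330) - (-11*134 + I(1)) = sqrt(1/(-370*108) + 214330) - (-11*134 + 9/2) = sqrt(-1/370*1/108 + 214330) - (-1474 + 9/2) = sqrt(-1/39960 + 214330) - 1*(-2939/2) = sqrt(8564626799/39960) + 2939/2 = sqrt(9506735746890)/6660 + 2939/2 = 2939/2 + sqrt(9506735746890)/6660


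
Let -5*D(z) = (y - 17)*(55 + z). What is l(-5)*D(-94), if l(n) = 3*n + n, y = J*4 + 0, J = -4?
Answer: 5148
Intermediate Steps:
y = -16 (y = -4*4 + 0 = -16 + 0 = -16)
D(z) = 363 + 33*z/5 (D(z) = -(-16 - 17)*(55 + z)/5 = -(-33)*(55 + z)/5 = -(-1815 - 33*z)/5 = 363 + 33*z/5)
l(n) = 4*n
l(-5)*D(-94) = (4*(-5))*(363 + (33/5)*(-94)) = -20*(363 - 3102/5) = -20*(-1287/5) = 5148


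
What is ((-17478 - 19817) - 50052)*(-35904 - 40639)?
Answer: 6685801421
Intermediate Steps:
((-17478 - 19817) - 50052)*(-35904 - 40639) = (-37295 - 50052)*(-76543) = -87347*(-76543) = 6685801421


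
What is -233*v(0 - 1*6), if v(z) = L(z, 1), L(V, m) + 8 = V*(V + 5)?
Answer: 466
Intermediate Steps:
L(V, m) = -8 + V*(5 + V) (L(V, m) = -8 + V*(V + 5) = -8 + V*(5 + V))
v(z) = -8 + z² + 5*z
-233*v(0 - 1*6) = -233*(-8 + (0 - 1*6)² + 5*(0 - 1*6)) = -233*(-8 + (0 - 6)² + 5*(0 - 6)) = -233*(-8 + (-6)² + 5*(-6)) = -233*(-8 + 36 - 30) = -233*(-2) = 466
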